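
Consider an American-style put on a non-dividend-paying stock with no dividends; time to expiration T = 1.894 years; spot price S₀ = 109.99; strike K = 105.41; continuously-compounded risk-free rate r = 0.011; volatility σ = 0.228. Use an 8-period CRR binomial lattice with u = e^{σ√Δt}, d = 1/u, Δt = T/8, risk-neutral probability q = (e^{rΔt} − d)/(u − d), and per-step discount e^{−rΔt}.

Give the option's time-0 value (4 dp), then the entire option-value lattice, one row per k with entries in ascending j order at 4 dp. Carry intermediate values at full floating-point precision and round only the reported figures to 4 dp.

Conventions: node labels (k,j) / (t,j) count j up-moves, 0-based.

params: Δt=0.23675 u=1.11733 d=0.89499 q=0.48402 e^(-rΔt)=0.99740
t_8 payoffs: 60.1290 48.8805 34.8377 17.3064 0.0000 0.0000 0.0000 0.0000 0.0000
k=7: node(7,0) S=50.5936 payoff=54.8164 vs cont=54.5423 → 54.8164 [stop]  node(7,1) S=63.1618 payoff=42.2482 vs cont=41.9740 → 42.2482 [stop]  node(7,2) S=78.8522 payoff=26.5578 vs cont=26.2836 → 26.5578 [stop]  node(7,3) S=98.4404 payoff=6.9696 vs cont=8.9065 → 8.9065 [wait]  node(7,4) S=122.8946 payoff=0.0000 vs cont=0.0000 → 0.0000 [wait]  node(7,5) S=153.4237 payoff=0.0000 vs cont=0.0000 → 0.0000 [wait]  node(7,6) S=191.5366 payoff=0.0000 vs cont=0.0000 → 0.0000 [wait]  node(7,7) S=239.1174 payoff=0.0000 vs cont=0.0000 → 0.0000 [wait]
k=6: node(6,0) S=56.5295 payoff=48.8805 vs cont=48.6064 → 48.8805 [stop]  node(6,1) S=70.5723 payoff=34.8377 vs cont=34.5635 → 34.8377 [stop]  node(6,2) S=88.1036 payoff=17.3064 vs cont=17.9673 → 17.9673 [wait]  node(6,3) S=109.9900 payoff=0.0000 vs cont=4.5836 → 4.5836 [wait]  node(6,4) S=137.3133 payoff=0.0000 vs cont=0.0000 → 0.0000 [wait]  node(6,5) S=171.4242 payoff=0.0000 vs cont=0.0000 → 0.0000 [wait]  node(6,6) S=214.0087 payoff=0.0000 vs cont=0.0000 → 0.0000 [wait]
k=5: node(5,0) S=63.1618 payoff=42.2482 vs cont=41.9740 → 42.2482 [stop]  node(5,1) S=78.8522 payoff=26.5578 vs cont=26.6027 → 26.6027 [wait]  node(5,2) S=98.4404 payoff=6.9696 vs cont=11.4594 → 11.4594 [wait]  node(5,3) S=122.8946 payoff=0.0000 vs cont=2.3589 → 2.3589 [wait]  node(5,4) S=153.4237 payoff=0.0000 vs cont=0.0000 → 0.0000 [wait]  node(5,5) S=191.5366 payoff=0.0000 vs cont=0.0000 → 0.0000 [wait]
k=4: node(4,0) S=70.5723 payoff=34.8377 vs cont=34.5852 → 34.8377 [stop]  node(4,1) S=88.1036 payoff=17.3064 vs cont=19.2228 → 19.2228 [wait]  node(4,2) S=109.9900 payoff=0.0000 vs cont=7.0362 → 7.0362 [wait]  node(4,3) S=137.3133 payoff=0.0000 vs cont=1.2140 → 1.2140 [wait]  node(4,4) S=171.4242 payoff=0.0000 vs cont=0.0000 → 0.0000 [wait]
k=3: node(3,0) S=78.8522 payoff=26.5578 vs cont=27.2088 → 27.2088 [wait]  node(3,1) S=98.4404 payoff=6.9696 vs cont=13.2896 → 13.2896 [wait]  node(3,2) S=122.8946 payoff=0.0000 vs cont=4.2071 → 4.2071 [wait]  node(3,3) S=153.4237 payoff=0.0000 vs cont=0.6247 → 0.6247 [wait]
k=2: node(2,0) S=88.1036 payoff=17.3064 vs cont=20.4183 → 20.4183 [wait]  node(2,1) S=109.9900 payoff=0.0000 vs cont=8.8703 → 8.8703 [wait]  node(2,2) S=137.3133 payoff=0.0000 vs cont=2.4667 → 2.4667 [wait]
k=1: node(1,0) S=98.4404 payoff=6.9696 vs cont=14.7903 → 14.7903 [wait]  node(1,1) S=122.8946 payoff=0.0000 vs cont=5.7558 → 5.7558 [wait]
k=0: node(0,0) S=109.9900 payoff=0.0000 vs cont=10.3903 → 10.3903 [wait]

price = 10.3903
tree:
10.3903
14.7903 5.7558
20.4183 8.8703 2.4667
27.2088 13.2896 4.2071 0.6247
34.8377 19.2228 7.0362 1.2140 0.0000
42.2482 26.6027 11.4594 2.3589 0.0000 0.0000
48.8805 34.8377 17.9673 4.5836 0.0000 0.0000 0.0000
54.8164 42.2482 26.5578 8.9065 0.0000 0.0000 0.0000 0.0000
60.1290 48.8805 34.8377 17.3064 0.0000 0.0000 0.0000 0.0000 0.0000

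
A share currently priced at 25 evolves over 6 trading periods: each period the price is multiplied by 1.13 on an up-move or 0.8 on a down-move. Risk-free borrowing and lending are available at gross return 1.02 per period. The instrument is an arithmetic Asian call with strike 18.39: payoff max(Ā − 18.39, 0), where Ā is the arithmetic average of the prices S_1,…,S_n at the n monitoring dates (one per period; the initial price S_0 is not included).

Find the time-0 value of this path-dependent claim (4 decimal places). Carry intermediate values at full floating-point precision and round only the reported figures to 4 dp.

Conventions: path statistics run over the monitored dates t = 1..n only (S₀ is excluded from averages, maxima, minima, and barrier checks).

price = 7.6693

Risk-neutral up-probability p* = (R−d)/(u−d) = (1.02−0.8)/(1.13−0.8) = 0.6667; the claim prices as the p*-weighted sum of path payoffs discounted by R^6.
Enumerate all 2^6 = 64 price paths (U = up ×1.13, D = down ×0.8); each path with k up-moves has probability p*^k·(1−p*)^(6−k).
DDDDDD: Ā=12.2976, payoff=0.0000, prob=0.001372
UDDDDD: Ā=17.3704, payoff=0.0000, prob=0.002743
DUDDDD: Ā=15.9954, payoff=0.0000, prob=0.002743
UUDDDD: Ā=22.5934, payoff=4.2034, prob=0.005487
DDUDDD: Ā=14.8954, payoff=0.0000, prob=0.002743
UDUDDD: Ā=21.0397, payoff=2.6497, prob=0.005487
DUUDDD: Ā=19.6647, payoff=1.2747, prob=0.005487
UUUDDD: Ā=27.7764, payoff=9.3864, prob=0.010974
DDDUDD: Ā=14.0154, payoff=0.0000, prob=0.002743
UDDUDD: Ā=19.7967, payoff=1.4067, prob=0.005487
DUDUDD: Ā=18.4217, payoff=0.0317, prob=0.005487
UUDUDD: Ā=26.0206, payoff=7.6306, prob=0.010974
DDUUDD: Ā=17.3217, payoff=0.0000, prob=0.005487
UDUUDD: Ā=24.4669, payoff=6.0769, prob=0.010974
DUUUDD: Ā=23.0919, payoff=4.7019, prob=0.010974
UUUUDD: Ā=32.6173, payoff=14.2273, prob=0.021948
DDDDUD: Ā=13.3114, payoff=0.0000, prob=0.002743
UDDDUD: Ā=18.8023, payoff=0.4123, prob=0.005487
DUDDUD: Ā=17.4273, payoff=0.0000, prob=0.005487
UUDDUD: Ā=24.6161, payoff=6.2261, prob=0.010974
DDUDUD: Ā=16.3273, payoff=0.0000, prob=0.005487
UDUDUD: Ā=23.0623, payoff=4.6723, prob=0.010974
DUUDUD: Ā=21.6873, payoff=3.2973, prob=0.010974
UUUDUD: Ā=30.6333, payoff=12.2433, prob=0.021948
DDDUUD: Ā=15.4473, payoff=0.0000, prob=0.005487
UDDUUD: Ā=21.8193, payoff=3.4293, prob=0.010974
DUDUUD: Ā=20.4443, payoff=2.0543, prob=0.010974
UUDUUD: Ā=28.8776, payoff=10.4876, prob=0.021948
DDUUUD: Ā=19.3443, payoff=0.9543, prob=0.010974
UDUUUD: Ā=27.3238, payoff=8.9338, prob=0.021948
DUUUUD: Ā=25.9488, payoff=7.5588, prob=0.021948
UUUUUD: Ā=36.6527, payoff=18.2627, prob=0.043896
DDDDDU: Ā=12.7482, payoff=0.0000, prob=0.002743
UDDDDU: Ā=18.0068, payoff=0.0000, prob=0.005487
DUDDDU: Ā=16.6318, payoff=0.0000, prob=0.005487
UUDDDU: Ā=23.4924, payoff=5.1024, prob=0.010974
DDUDDU: Ā=15.5318, payoff=0.0000, prob=0.005487
UDUDDU: Ā=21.9386, payoff=3.5486, prob=0.010974
DUUDDU: Ā=20.5636, payoff=2.1736, prob=0.010974
UUUDDU: Ā=29.0461, payoff=10.6561, prob=0.021948
DDDUDU: Ā=14.6518, payoff=0.0000, prob=0.005487
UDDUDU: Ā=20.6956, payoff=2.3056, prob=0.010974
DUDUDU: Ā=19.3206, payoff=0.9306, prob=0.010974
UUDUDU: Ā=27.2904, payoff=8.9004, prob=0.021948
DDUUDU: Ā=18.2206, payoff=0.0000, prob=0.010974
UDUUDU: Ā=25.7366, payoff=7.3466, prob=0.021948
DUUUDU: Ā=24.3616, payoff=5.9716, prob=0.021948
UUUUDU: Ā=34.4108, payoff=16.0208, prob=0.043896
DDDDUU: Ā=13.9478, payoff=0.0000, prob=0.005487
UDDDUU: Ā=19.7012, payoff=1.3112, prob=0.010974
DUDDUU: Ā=18.3262, payoff=0.0000, prob=0.010974
UUDDUU: Ā=25.8858, payoff=7.4958, prob=0.021948
DDUDUU: Ā=17.2262, payoff=0.0000, prob=0.010974
UDUDUU: Ā=24.3321, payoff=5.9421, prob=0.021948
DUUDUU: Ā=22.9571, payoff=4.5671, prob=0.021948
UUUDUU: Ā=32.4268, payoff=14.0368, prob=0.043896
DDDUUU: Ā=16.3462, payoff=0.0000, prob=0.010974
UDDUUU: Ā=23.0891, payoff=4.6991, prob=0.021948
DUDUUU: Ā=21.7141, payoff=3.3241, prob=0.021948
UUDUUU: Ā=30.6711, payoff=12.2811, prob=0.043896
DDUUUU: Ā=20.6141, payoff=2.2241, prob=0.021948
UDUUUU: Ā=29.1174, payoff=10.7274, prob=0.043896
DUUUUU: Ā=27.7424, payoff=9.3524, prob=0.043896
UUUUUU: Ā=39.1861, payoff=20.7961, prob=0.087791
Price = Σ prob·payoff / R^6 = 8.636924 / 1.126162 = 7.6693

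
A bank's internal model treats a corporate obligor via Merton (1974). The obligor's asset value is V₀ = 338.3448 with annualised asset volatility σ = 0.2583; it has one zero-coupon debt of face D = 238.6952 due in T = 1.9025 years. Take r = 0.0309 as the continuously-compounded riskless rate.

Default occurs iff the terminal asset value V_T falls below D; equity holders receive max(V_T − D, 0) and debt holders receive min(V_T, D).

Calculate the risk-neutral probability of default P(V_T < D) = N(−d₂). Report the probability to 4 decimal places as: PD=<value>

PD=0.1670

With assets at 338.3448 and a single debt payment of 238.6952 at 1.9025 years:
d₁ = [ln(V₀/D) + (r + σ²/2)T] / (σ√T)
   = [ln(338.3448/238.6952) + (0.0309 + 0.5·0.2583²)·1.9025] / (0.2583·√1.9025)
   = [0.348878 + 0.122254] / 0.356276 = 1.322378
d₂ = d₁ − σ√T = 1.322378 − 0.356276 = 0.966102
risk-neutral PD = N(−d₂) = N(-0.966102) = 0.166997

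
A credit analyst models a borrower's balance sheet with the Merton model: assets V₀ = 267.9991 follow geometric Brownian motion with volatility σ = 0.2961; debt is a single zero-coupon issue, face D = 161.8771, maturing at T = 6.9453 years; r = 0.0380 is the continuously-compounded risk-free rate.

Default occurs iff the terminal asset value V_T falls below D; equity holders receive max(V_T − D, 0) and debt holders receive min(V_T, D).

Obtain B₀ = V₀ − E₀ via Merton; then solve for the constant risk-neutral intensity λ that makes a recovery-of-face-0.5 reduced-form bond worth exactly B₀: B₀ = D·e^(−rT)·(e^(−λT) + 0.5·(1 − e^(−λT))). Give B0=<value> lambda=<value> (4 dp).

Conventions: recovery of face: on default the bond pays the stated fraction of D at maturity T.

B0=112.6720 lambda=0.0299

Apply the equity-as-call identities (strike 161.8771, horizon 6.9453 years):
d₁ = [ln(V₀/D) + (r + σ²/2)T] / (σ√T)
   = [ln(267.9991/161.8771) + (0.0380 + 0.5·0.2961²)·6.9453] / (0.2961·√6.9453)
   = [0.504146 + 0.568387] / 0.780340 = 1.374443
d₂ = d₁ − σ√T = 1.374443 − 0.780340 = 0.594103
N(d₁) = 0.915348,  N(d₂) = 0.723778,  e^(−rT) = 0.768034
E₀ = V₀·N(d₁) − D·e^(−rT)·N(d₂)
   = 267.9991·0.915348 − 161.8771·0.768034·0.723778 = 155.327148
B₀ = V₀ − E₀ = 267.9991 − 155.327148 = 112.671952
e^(−λT) = (B₀·e^(rT)/D − 0.5)/(1 − 0.5) = (112.6720·1.302026/161.8771 − 0.5)/0.5 = 0.81250908
λ = −ln(0.81250908)/6.9453 = 0.029895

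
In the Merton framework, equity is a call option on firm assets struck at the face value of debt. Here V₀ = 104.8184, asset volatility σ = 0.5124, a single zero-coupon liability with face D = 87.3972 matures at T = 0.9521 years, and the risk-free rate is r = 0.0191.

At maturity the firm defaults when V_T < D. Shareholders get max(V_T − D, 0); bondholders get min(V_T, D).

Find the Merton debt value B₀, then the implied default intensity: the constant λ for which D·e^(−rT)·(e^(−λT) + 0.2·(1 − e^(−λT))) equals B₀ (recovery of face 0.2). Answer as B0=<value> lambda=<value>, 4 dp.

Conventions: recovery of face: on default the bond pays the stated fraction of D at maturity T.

Work the structural quantities from V₀ = 104.8184 against face 87.3972:
d₁ = [ln(V₀/D) + (r + σ²/2)T] / (σ√T)
   = [ln(104.8184/87.3972) + (0.0191 + 0.5·0.5124²)·0.9521] / (0.5124·√0.9521)
   = [0.181766 + 0.143174] / 0.499977 = 0.649909
d₂ = d₁ − σ√T = 0.649909 − 0.499977 = 0.149932
N(d₁) = 0.742125,  N(d₂) = 0.559591,  e^(−rT) = 0.981979
E₀ = V₀·N(d₁) − D·e^(−rT)·N(d₂)
   = 104.8184·0.742125 − 87.3972·0.981979·0.559591 = 29.762978
B₀ = V₀ − E₀ = 104.8184 − 29.762978 = 75.055422
e^(−λT) = (B₀·e^(rT)/D − 0.2)/(1 − 0.2) = (75.0554·1.018351/87.3972 − 0.2)/0.8 = 0.84318114
λ = −ln(0.84318114)/0.9521 = 0.179155

B0=75.0554 lambda=0.1792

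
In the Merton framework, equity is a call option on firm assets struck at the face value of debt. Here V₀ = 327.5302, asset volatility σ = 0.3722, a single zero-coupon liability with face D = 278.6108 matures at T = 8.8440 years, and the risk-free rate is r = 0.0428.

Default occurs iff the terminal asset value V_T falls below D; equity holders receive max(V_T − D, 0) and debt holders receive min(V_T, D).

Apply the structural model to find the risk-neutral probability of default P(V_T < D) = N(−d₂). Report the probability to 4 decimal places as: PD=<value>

PD=0.5260

With assets at 327.5302 and a single debt payment of 278.6108 at 8.8440 years:
d₁ = [ln(V₀/D) + (r + σ²/2)T] / (σ√T)
   = [ln(327.5302/278.6108) + (0.0428 + 0.5·0.3722²)·8.8440] / (0.3722·√8.8440)
   = [0.161764 + 0.991115] / 1.106880 = 1.041558
d₂ = d₁ − σ√T = 1.041558 − 1.106880 = -0.065323
risk-neutral PD = N(−d₂) = N(0.065323) = 0.526042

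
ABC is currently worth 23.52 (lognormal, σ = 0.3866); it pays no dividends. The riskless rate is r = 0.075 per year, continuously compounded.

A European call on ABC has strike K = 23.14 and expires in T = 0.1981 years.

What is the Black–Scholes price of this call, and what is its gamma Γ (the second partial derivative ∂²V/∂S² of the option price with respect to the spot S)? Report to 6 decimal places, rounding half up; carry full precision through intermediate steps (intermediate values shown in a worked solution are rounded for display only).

price = 1.974340
Γ = 0.095123

σ√T = 0.3866·√0.1981 = 0.172070
d₁ = (ln(S/K) + (r+σ²/2)T) / (σ√T) = (ln(23.52/23.14) + (0.075+0.3866²/2)·0.1981) / 0.172070 = (0.016288 + 0.029661) / 0.172070 = 0.267042
d₂ = d₁ − σ√T = 0.267042 − 0.172070 = 0.094973
e^{−rT} = 0.985252
N(d₁) = 0.605282,  N(d₂) = 0.537832
Call price V = S·N(d₁) − K·e^{−rT}·N(d₂) = 14.236226 − 12.261887 = 1.974340
φ(d₁) = (1/√(2π))·e^{−d₁²/2} = 0.384968
Γ = φ(d₁) / (S·σ·√T) = 0.095123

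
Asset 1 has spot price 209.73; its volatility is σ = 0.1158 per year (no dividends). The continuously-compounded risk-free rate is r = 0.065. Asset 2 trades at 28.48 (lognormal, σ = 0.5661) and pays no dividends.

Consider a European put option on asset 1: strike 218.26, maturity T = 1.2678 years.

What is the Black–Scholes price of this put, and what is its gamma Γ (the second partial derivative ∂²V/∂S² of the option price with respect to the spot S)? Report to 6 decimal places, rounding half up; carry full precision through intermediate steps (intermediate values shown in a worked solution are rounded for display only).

σ√T = 0.1158·√1.2678 = 0.130387
d₁ = (ln(S/K) + (r+σ²/2)T) / (σ√T) = (ln(209.73/218.26) + (0.065+0.1158²/2)·1.2678) / 0.130387 = (-0.039866 + 0.090907) / 0.130387 = 0.391461
d₂ = d₁ − σ√T = 0.391461 − 0.130387 = 0.261074
e^{−rT} = 0.920897
N(−d₁) = 0.347728,  N(−d₂) = 0.397018
Put price V = K·e^{−rT}·N(−d₂) − S·N(−d₁) = 79.798588 − 72.929068 = 6.869520
φ(d₁) = (1/√(2π))·e^{−d₁²/2} = 0.369517
Γ = φ(d₁) / (S·σ·√T) = 0.013513

price = 6.869520
Γ = 0.013513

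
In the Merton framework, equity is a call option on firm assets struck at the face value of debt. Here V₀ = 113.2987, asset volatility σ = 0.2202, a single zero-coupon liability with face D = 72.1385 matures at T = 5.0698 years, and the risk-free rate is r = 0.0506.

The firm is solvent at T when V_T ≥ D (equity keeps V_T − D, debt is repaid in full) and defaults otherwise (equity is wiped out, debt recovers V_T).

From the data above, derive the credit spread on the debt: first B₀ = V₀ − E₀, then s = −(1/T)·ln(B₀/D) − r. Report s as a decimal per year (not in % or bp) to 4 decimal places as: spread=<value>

With assets at 113.2987 and a single debt payment of 72.1385 at 5.0698 years:
d₁ = [ln(V₀/D) + (r + σ²/2)T] / (σ√T)
   = [ln(113.2987/72.1385) + (0.0506 + 0.5·0.2202²)·5.0698] / (0.2202·√5.0698)
   = [0.451440 + 0.379444] / 0.495807 = 1.675821
d₂ = d₁ − σ√T = 1.675821 − 0.495807 = 1.180014
N(d₁) = 0.953113,  N(d₂) = 0.881003,  e^(−rT) = 0.773730
E₀ = V₀·N(d₁) − D·e^(−rT)·N(d₂)
   = 113.2987·0.953113 − 72.1385·0.773730·0.881003 = 58.812686
B₀ = V₀ − E₀ = 113.2987 − 58.812686 = 54.486014
spread = −(1/T)·ln(B₀/D) − r = −(1/5.0698)·ln(54.486014/72.1385) − 0.0506 = 0.00475600

spread=0.0048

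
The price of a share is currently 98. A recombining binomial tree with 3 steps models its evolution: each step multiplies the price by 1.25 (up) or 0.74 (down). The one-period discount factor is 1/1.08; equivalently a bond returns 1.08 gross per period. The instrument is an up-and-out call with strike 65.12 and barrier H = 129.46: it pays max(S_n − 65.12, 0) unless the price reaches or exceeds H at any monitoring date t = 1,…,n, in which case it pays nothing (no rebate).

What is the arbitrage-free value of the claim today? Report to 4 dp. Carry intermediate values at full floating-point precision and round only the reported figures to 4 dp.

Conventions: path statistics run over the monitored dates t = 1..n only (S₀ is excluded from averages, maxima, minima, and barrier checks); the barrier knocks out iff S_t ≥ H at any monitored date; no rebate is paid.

Under the martingale measure an up-move has probability p* = 0.6667; value the claim as the probability-weighted average of per-path payoffs, discounted 3 periods at R = 1.08.
Enumerate all 2^3 = 8 price paths (U = up ×1.25, D = down ×0.74); each path with k up-moves has probability p*^k·(1−p*)^(3−k).
DDD: M=72.5200, payoff=0.0000, prob=0.037037
UDD: M=122.5000, payoff=1.9610, prob=0.074074
DUD: M=90.6500, payoff=1.9610, prob=0.074074
UUD: M=153.1250, payoff=0.0000, prob=0.148148
DDU: M=72.5200, payoff=1.9610, prob=0.074074
UDU: M=122.5000, payoff=48.1925, prob=0.148148
DUU: M=113.3125, payoff=48.1925, prob=0.148148
UUU: M=191.4062, payoff=0.0000, prob=0.296296
Price = Σ prob·payoff / R^3 = 14.715037 / 1.259712 = 11.6813

price = 11.6813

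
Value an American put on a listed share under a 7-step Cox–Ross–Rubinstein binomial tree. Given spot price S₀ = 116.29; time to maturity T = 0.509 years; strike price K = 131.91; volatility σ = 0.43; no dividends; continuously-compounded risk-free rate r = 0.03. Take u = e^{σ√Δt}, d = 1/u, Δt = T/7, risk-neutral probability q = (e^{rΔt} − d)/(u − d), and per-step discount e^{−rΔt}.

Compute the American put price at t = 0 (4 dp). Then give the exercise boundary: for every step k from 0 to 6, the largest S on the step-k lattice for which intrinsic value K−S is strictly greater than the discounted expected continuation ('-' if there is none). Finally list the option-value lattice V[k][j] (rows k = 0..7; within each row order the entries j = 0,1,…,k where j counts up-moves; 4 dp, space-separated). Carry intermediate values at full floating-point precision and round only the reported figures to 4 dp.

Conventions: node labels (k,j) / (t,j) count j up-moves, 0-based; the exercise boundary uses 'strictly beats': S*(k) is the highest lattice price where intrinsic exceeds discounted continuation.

Δt=0.07271  u=1.12294  d=0.89052  q=0.48044  discount=0.99782
step 7 (expiry): payoffs max(K−S,0) = 80.2635 66.7838 49.7859 28.3517 1.3231 0.0000 0.0000 0.0000
step 6: (k=6,j=0): S=57.9961, K−S=73.9139, hold=73.6265 ⇒ V=73.9139 exercise | (k=6,j=1): S=73.1329, K−S=58.7771, hold=58.4896 ⇒ V=58.7771 exercise | (k=6,j=2): S=92.2206, K−S=39.6894, hold=39.4020 ⇒ V=39.6894 exercise | (k=6,j=3): S=116.2900, K−S=15.6200, hold=15.3326 ⇒ V=15.6200 exercise | (k=6,j=4): S=146.6415, K−S=0.0000, hold=0.6859 ⇒ V=0.6859 continue | (k=6,j=5): S=184.9148, K−S=0.0000, hold=0.0000 ⇒ V=0.0000 continue | (k=6,j=6): S=233.1773, K−S=0.0000, hold=0.0000 ⇒ V=0.0000 continue  boundary S*=116.2900
step 5: (k=5,j=0): S=65.1262, K−S=66.7838, hold=66.4964 ⇒ V=66.7838 exercise | (k=5,j=1): S=82.1241, K−S=49.7859, hold=49.4985 ⇒ V=49.7859 exercise | (k=5,j=2): S=103.5583, K−S=28.3517, hold=28.0642 ⇒ V=28.3517 exercise | (k=5,j=3): S=130.5869, K−S=1.3231, hold=8.4267 ⇒ V=8.4267 continue | (k=5,j=4): S=164.6699, K−S=0.0000, hold=0.3556 ⇒ V=0.3556 continue | (k=5,j=5): S=207.6486, K−S=0.0000, hold=0.0000 ⇒ V=0.0000 continue  boundary S*=103.5583
step 4: (k=4,j=0): S=73.1329, K−S=58.7771, hold=58.4896 ⇒ V=58.7771 exercise | (k=4,j=1): S=92.2206, K−S=39.6894, hold=39.4020 ⇒ V=39.6894 exercise | (k=4,j=2): S=116.2900, K−S=15.6200, hold=18.7380 ⇒ V=18.7380 continue | (k=4,j=3): S=146.6415, K−S=0.0000, hold=4.5391 ⇒ V=4.5391 continue | (k=4,j=4): S=184.9148, K−S=0.0000, hold=0.1844 ⇒ V=0.1844 continue  boundary S*=92.2206
step 3: (k=3,j=0): S=82.1241, K−S=49.7859, hold=49.4985 ⇒ V=49.7859 exercise | (k=3,j=1): S=103.5583, K−S=28.3517, hold=29.5590 ⇒ V=29.5590 continue | (k=3,j=2): S=130.5869, K−S=1.3231, hold=11.8903 ⇒ V=11.8903 continue | (k=3,j=3): S=164.6699, K−S=0.0000, hold=2.4416 ⇒ V=2.4416 continue  boundary S*=82.1241
step 2: (k=2,j=0): S=92.2206, K−S=39.6894, hold=39.9808 ⇒ V=39.9808 continue | (k=2,j=1): S=116.2900, K−S=15.6200, hold=21.0243 ⇒ V=21.0243 continue | (k=2,j=2): S=146.6415, K−S=0.0000, hold=7.3347 ⇒ V=7.3347 continue  boundary S*=-
step 1: (k=1,j=0): S=103.5583, K−S=28.3517, hold=30.8061 ⇒ V=30.8061 continue | (k=1,j=1): S=130.5869, K−S=1.3231, hold=14.4158 ⇒ V=14.4158 continue  boundary S*=-
step 0: (k=0,j=0): S=116.2900, K−S=15.6200, hold=22.8815 ⇒ V=22.8815 continue  boundary S*=-

price = 22.8815
boundary = - - - 82.1241 92.2206 103.5583 116.2900
tree:
22.8815
30.8061 14.4158
39.9808 21.0243 7.3347
49.7859 29.5590 11.8903 2.4416
58.7771 39.6894 18.7380 4.5391 0.1844
66.7838 49.7859 28.3517 8.4267 0.3556 0.0000
73.9139 58.7771 39.6894 15.6200 0.6859 0.0000 0.0000
80.2635 66.7838 49.7859 28.3517 1.3231 0.0000 0.0000 0.0000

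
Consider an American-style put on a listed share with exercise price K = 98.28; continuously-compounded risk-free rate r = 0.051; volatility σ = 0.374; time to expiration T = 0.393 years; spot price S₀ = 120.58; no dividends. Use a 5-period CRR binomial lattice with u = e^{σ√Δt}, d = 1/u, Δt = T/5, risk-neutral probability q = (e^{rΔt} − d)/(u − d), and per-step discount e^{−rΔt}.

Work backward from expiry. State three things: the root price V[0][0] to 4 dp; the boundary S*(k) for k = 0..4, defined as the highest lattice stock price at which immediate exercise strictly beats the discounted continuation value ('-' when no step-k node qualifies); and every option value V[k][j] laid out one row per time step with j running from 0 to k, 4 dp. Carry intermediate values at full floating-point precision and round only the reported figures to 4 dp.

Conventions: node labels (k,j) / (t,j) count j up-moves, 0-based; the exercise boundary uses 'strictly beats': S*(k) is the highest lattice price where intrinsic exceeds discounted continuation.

params: Δt=0.07860 u=1.11055 d=0.90046 q=0.49293 e^(-rΔt)=0.99600
t_5 payoffs: 26.8980 10.2434 0.0000 0.0000 0.0000 0.0000
t_4: node(4,0) S=79.2732 payoff=19.0068 vs cont=18.6137 → 19.0068 [stop]  node(4,1) S=97.7689 payoff=0.5111 vs cont=5.1733 → 5.1733 [wait]  node(4,2) S=120.5800 payoff=0.0000 vs cont=0.0000 → 0.0000 [wait]  node(4,3) S=148.7133 payoff=0.0000 vs cont=0.0000 → 0.0000 [wait]  node(4,4) S=183.4106 payoff=0.0000 vs cont=0.0000 → 0.0000 [wait]  ⇒ S*(4)=79.2732
t_3: node(3,0) S=88.0366 payoff=10.2434 vs cont=12.1391 → 12.1391 [wait]  node(3,1) S=108.5770 payoff=0.0000 vs cont=2.6128 → 2.6128 [wait]  node(3,2) S=133.9099 payoff=0.0000 vs cont=0.0000 → 0.0000 [wait]  node(3,3) S=165.1533 payoff=0.0000 vs cont=0.0000 → 0.0000 [wait]  ⇒ S*(3)=-
t_2: node(2,0) S=97.7689 payoff=0.5111 vs cont=7.4135 → 7.4135 [wait]  node(2,1) S=120.5800 payoff=0.0000 vs cont=1.3196 → 1.3196 [wait]  node(2,2) S=148.7133 payoff=0.0000 vs cont=0.0000 → 0.0000 [wait]  ⇒ S*(2)=-
t_1: node(1,0) S=108.5770 payoff=0.0000 vs cont=4.3920 → 4.3920 [wait]  node(1,1) S=133.9099 payoff=0.0000 vs cont=0.6664 → 0.6664 [wait]  ⇒ S*(1)=-
t_0: node(0,0) S=120.5800 payoff=0.0000 vs cont=2.5453 → 2.5453 [wait]  ⇒ S*(0)=-

price = 2.5453
boundary = - - - - 79.2732
tree:
2.5453
4.3920 0.6664
7.4135 1.3196 0.0000
12.1391 2.6128 0.0000 0.0000
19.0068 5.1733 0.0000 0.0000 0.0000
26.8980 10.2434 0.0000 0.0000 0.0000 0.0000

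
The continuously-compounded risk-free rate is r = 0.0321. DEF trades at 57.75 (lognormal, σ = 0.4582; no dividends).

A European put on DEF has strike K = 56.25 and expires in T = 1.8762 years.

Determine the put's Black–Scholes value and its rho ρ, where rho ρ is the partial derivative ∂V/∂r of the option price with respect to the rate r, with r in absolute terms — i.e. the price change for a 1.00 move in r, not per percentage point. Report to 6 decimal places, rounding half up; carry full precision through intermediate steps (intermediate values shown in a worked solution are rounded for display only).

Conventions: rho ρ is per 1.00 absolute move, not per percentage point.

σ√T = 0.4582·√1.8762 = 0.627617
d₁ = (ln(S/K) + (r+σ²/2)T) / (σ√T) = (ln(57.75/56.25) + (0.0321+0.4582²/2)·1.8762) / 0.627617 = (0.026317 + 0.257178) / 0.627617 = 0.451700
d₂ = d₁ − σ√T = 0.451700 − 0.627617 = -0.175917
e^{−rT} = 0.941552
N(−d₁) = 0.325742,  N(−d₂) = 0.569820
Put price V = K·e^{−rT}·N(−d₂) − S·N(−d₁) = 30.178980 − 18.811624 = 11.367356
ρ = −K·T·e^{−rT}·N(−d₂) = -56.621803

price = 11.367356
ρ = -56.621803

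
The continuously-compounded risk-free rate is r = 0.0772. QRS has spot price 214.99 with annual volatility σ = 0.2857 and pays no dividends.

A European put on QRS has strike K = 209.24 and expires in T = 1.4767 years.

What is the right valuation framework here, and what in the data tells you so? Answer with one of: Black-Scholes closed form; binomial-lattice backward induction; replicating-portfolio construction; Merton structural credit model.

framework: Black-Scholes closed form

Key observation: a European-exercise option on QRS struck at 209.24 — a GBM underlying with constant parameters — admits an analytic price: the data contain no early exercise, no discrete tree, no debt structure.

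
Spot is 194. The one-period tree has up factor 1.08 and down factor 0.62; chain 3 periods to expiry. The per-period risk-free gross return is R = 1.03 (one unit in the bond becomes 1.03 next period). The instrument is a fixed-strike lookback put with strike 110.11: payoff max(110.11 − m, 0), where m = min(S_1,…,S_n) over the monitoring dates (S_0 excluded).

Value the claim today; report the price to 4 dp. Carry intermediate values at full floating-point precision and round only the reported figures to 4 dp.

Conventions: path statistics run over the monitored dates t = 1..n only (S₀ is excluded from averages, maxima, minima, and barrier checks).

price = 0.9875

No-arbitrage gives p* = (R−d)/(u−d) = 0.8913: enumerate every path, weight its payoff by its p*-probability, and discount by R^3.
Enumerate all 2^3 = 8 price paths (U = up ×1.08, D = down ×0.62); each path with k up-moves has probability p*^k·(1−p*)^(3−k).
DDD: m=46.2356, payoff=63.8744, prob=0.001284
UDD: m=80.5395, payoff=29.5705, prob=0.010531
DUD: m=80.5395, payoff=29.5705, prob=0.010531
UUD: m=140.2946, payoff=0.0000, prob=0.086350
DDU: m=74.5736, payoff=35.5364, prob=0.010531
UDU: m=129.9024, payoff=0.0000, prob=0.086350
DUU: m=120.2800, payoff=0.0000, prob=0.086350
UUU: m=209.5200, payoff=0.0000, prob=0.708073
Price = Σ prob·payoff / R^3 = 1.079032 / 1.092727 = 0.9875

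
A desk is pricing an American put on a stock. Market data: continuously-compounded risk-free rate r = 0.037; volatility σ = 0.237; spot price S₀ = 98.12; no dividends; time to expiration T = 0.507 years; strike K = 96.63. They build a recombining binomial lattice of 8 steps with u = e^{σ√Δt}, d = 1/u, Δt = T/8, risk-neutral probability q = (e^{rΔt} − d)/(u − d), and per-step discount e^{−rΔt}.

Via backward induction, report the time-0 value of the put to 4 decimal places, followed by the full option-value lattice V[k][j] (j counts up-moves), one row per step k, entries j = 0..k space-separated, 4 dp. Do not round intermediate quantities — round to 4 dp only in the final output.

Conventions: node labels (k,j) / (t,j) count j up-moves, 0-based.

price = 5.0706
tree:
5.0706
7.4771 2.7329
10.6773 4.3720 1.1374
14.6854 6.7944 2.0156 0.2811
19.3421 10.1846 3.4995 0.5690 0.0000
23.8184 14.5905 5.9091 1.1515 0.0000 0.0000
28.0356 19.3421 9.5843 2.3306 0.0000 0.0000 0.0000
32.0084 23.8184 14.5905 4.7169 0.0000 0.0000 0.0000 0.0000
35.7512 28.0356 19.3421 9.5467 0.0000 0.0000 0.0000 0.0000 0.0000

Δt=0.06338  u=1.06148  d=0.94208  q=0.50475  discount=0.99766
step 8 (expiry): payoffs max(K−S,0) = 35.7512 28.0356 19.3421 9.5467 0.0000 0.0000 0.0000 0.0000 0.0000
k=7: (k=7,j=0): S=64.6216, K−S=32.0084, hold=31.7821 ⇒ V=32.0084 exercise | (k=7,j=1): S=72.8116, K−S=23.8184, hold=23.5921 ⇒ V=23.8184 exercise | (k=7,j=2): S=82.0395, K−S=14.5905, hold=14.3641 ⇒ V=14.5905 exercise | (k=7,j=3): S=92.4371, K−S=4.1929, hold=4.7169 ⇒ V=4.7169 continue | (k=7,j=4): S=104.1523, K−S=0.0000, hold=0.0000 ⇒ V=0.0000 continue | (k=7,j=5): S=117.3524, K−S=0.0000, hold=0.0000 ⇒ V=0.0000 continue | (k=7,j=6): S=132.2254, K−S=0.0000, hold=0.0000 ⇒ V=0.0000 continue | (k=7,j=7): S=148.9833, K−S=0.0000, hold=0.0000 ⇒ V=0.0000 continue
k=6: (k=6,j=0): S=68.5944, K−S=28.0356, hold=27.8092 ⇒ V=28.0356 exercise | (k=6,j=1): S=77.2879, K−S=19.3421, hold=19.1157 ⇒ V=19.3421 exercise | (k=6,j=2): S=87.0833, K−S=9.5467, hold=9.5843 ⇒ V=9.5843 continue | (k=6,j=3): S=98.1200, K−S=0.0000, hold=2.3306 ⇒ V=2.3306 continue | (k=6,j=4): S=110.5555, K−S=0.0000, hold=0.0000 ⇒ V=0.0000 continue | (k=6,j=5): S=124.5671, K−S=0.0000, hold=0.0000 ⇒ V=0.0000 continue | (k=6,j=6): S=140.3545, K−S=0.0000, hold=0.0000 ⇒ V=0.0000 continue
k=5: (k=5,j=0): S=72.8116, K−S=23.8184, hold=23.5921 ⇒ V=23.8184 exercise | (k=5,j=1): S=82.0395, K−S=14.5905, hold=14.3831 ⇒ V=14.5905 exercise | (k=5,j=2): S=92.4371, K−S=4.1929, hold=5.9091 ⇒ V=5.9091 continue | (k=5,j=3): S=104.1523, K−S=0.0000, hold=1.1515 ⇒ V=1.1515 continue | (k=5,j=4): S=117.3524, K−S=0.0000, hold=0.0000 ⇒ V=0.0000 continue | (k=5,j=5): S=132.2254, K−S=0.0000, hold=0.0000 ⇒ V=0.0000 continue
k=4: (k=4,j=0): S=77.2879, K−S=19.3421, hold=19.1157 ⇒ V=19.3421 exercise | (k=4,j=1): S=87.0833, K−S=9.5467, hold=10.1846 ⇒ V=10.1846 continue | (k=4,j=2): S=98.1200, K−S=0.0000, hold=3.4995 ⇒ V=3.4995 continue | (k=4,j=3): S=110.5555, K−S=0.0000, hold=0.5690 ⇒ V=0.5690 continue | (k=4,j=4): S=124.5671, K−S=0.0000, hold=0.0000 ⇒ V=0.0000 continue
k=3: (k=3,j=0): S=82.0395, K−S=14.5905, hold=14.6854 ⇒ V=14.6854 continue | (k=3,j=1): S=92.4371, K−S=4.1929, hold=6.7944 ⇒ V=6.7944 continue | (k=3,j=2): S=104.1523, K−S=0.0000, hold=2.0156 ⇒ V=2.0156 continue | (k=3,j=3): S=117.3524, K−S=0.0000, hold=0.2811 ⇒ V=0.2811 continue
k=2: (k=2,j=0): S=87.0833, K−S=9.5467, hold=10.6773 ⇒ V=10.6773 continue | (k=2,j=1): S=98.1200, K−S=0.0000, hold=4.3720 ⇒ V=4.3720 continue | (k=2,j=2): S=110.5555, K−S=0.0000, hold=1.1374 ⇒ V=1.1374 continue
k=1: (k=1,j=0): S=92.4371, K−S=4.1929, hold=7.4771 ⇒ V=7.4771 continue | (k=1,j=1): S=104.1523, K−S=0.0000, hold=2.7329 ⇒ V=2.7329 continue
k=0: (k=0,j=0): S=98.1200, K−S=0.0000, hold=5.0706 ⇒ V=5.0706 continue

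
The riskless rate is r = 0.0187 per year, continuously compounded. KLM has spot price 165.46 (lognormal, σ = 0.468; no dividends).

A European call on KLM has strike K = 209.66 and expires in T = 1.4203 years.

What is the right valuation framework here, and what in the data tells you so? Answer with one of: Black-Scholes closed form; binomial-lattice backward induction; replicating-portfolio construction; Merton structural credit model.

Key observation: the instrument is a plain European call (strike 209.66) on a lognormal asset; the exact continuous-time formula applies directly.

framework: Black-Scholes closed form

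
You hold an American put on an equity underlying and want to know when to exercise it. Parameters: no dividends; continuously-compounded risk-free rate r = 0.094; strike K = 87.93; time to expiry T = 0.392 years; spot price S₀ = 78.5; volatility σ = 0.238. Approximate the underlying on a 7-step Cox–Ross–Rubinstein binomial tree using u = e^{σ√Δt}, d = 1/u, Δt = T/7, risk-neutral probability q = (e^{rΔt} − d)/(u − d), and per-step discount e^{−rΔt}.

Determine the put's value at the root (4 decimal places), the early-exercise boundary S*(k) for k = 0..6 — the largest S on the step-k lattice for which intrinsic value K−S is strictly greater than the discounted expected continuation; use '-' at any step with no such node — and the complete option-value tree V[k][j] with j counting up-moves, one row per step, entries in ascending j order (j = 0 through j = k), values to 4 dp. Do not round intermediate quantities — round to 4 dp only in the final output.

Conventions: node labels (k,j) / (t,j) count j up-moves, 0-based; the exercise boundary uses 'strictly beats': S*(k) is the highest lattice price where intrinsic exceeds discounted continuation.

price = 9.7907
boundary = - 74.2010 70.1374 74.2010 78.5000 74.2010 78.5000
tree:
9.7907
13.7290 6.4337
17.7926 9.5900 3.7292
21.6336 13.7290 6.0550 1.7262
25.2643 17.7926 9.4300 3.1550 0.4902
28.6961 21.6336 13.7290 5.5855 1.0547 0.0000
31.9401 25.2643 17.7926 9.4300 2.2691 0.0000 0.0000
35.0063 28.6961 21.6336 13.7290 4.8819 0.0000 0.0000 0.0000

Δt=0.05600  u=1.05794  d=0.94524  q=0.53275  discount=0.99475
step 7 (expiry): payoffs max(K−S,0) = 35.0063 28.6961 21.6336 13.7290 4.8819 0.0000 0.0000 0.0000
step 6: (k=6,j=0): S=55.9899, K−S=31.9401, hold=31.4784 ⇒ V=31.9401 exercise | (k=6,j=1): S=62.6657, K−S=25.2643, hold=24.8026 ⇒ V=25.2643 exercise | (k=6,j=2): S=70.1374, K−S=17.7926, hold=17.3309 ⇒ V=17.7926 exercise | (k=6,j=3): S=78.5000, K−S=9.4300, hold=8.9684 ⇒ V=9.4300 exercise | (k=6,j=4): S=87.8597, K−S=0.0703, hold=2.2691 ⇒ V=2.2691 continue | (k=6,j=5): S=98.3353, K−S=0.0000, hold=0.0000 ⇒ V=0.0000 continue | (k=6,j=6): S=110.0599, K−S=0.0000, hold=0.0000 ⇒ V=0.0000 continue  boundary S*=78.5000
step 5: (k=5,j=0): S=59.2339, K−S=28.6961, hold=28.2345 ⇒ V=28.6961 exercise | (k=5,j=1): S=66.2964, K−S=21.6336, hold=21.1720 ⇒ V=21.6336 exercise | (k=5,j=2): S=74.2010, K−S=13.7290, hold=13.2674 ⇒ V=13.7290 exercise | (k=5,j=3): S=83.0481, K−S=4.8819, hold=5.5855 ⇒ V=5.5855 continue | (k=5,j=4): S=92.9500, K−S=0.0000, hold=1.0547 ⇒ V=1.0547 continue | (k=5,j=5): S=104.0326, K−S=0.0000, hold=0.0000 ⇒ V=0.0000 continue  boundary S*=74.2010
step 4: (k=4,j=0): S=62.6657, K−S=25.2643, hold=24.8026 ⇒ V=25.2643 exercise | (k=4,j=1): S=70.1374, K−S=17.7926, hold=17.3309 ⇒ V=17.7926 exercise | (k=4,j=2): S=78.5000, K−S=9.4300, hold=9.3412 ⇒ V=9.4300 exercise | (k=4,j=3): S=87.8597, K−S=0.0703, hold=3.1550 ⇒ V=3.1550 continue | (k=4,j=4): S=98.3353, K−S=0.0000, hold=0.4902 ⇒ V=0.4902 continue  boundary S*=78.5000
step 3: (k=3,j=0): S=66.2964, K−S=21.6336, hold=21.1720 ⇒ V=21.6336 exercise | (k=3,j=1): S=74.2010, K−S=13.7290, hold=13.2674 ⇒ V=13.7290 exercise | (k=3,j=2): S=83.0481, K−S=4.8819, hold=6.0550 ⇒ V=6.0550 continue | (k=3,j=3): S=92.9500, K−S=0.0000, hold=1.7262 ⇒ V=1.7262 continue  boundary S*=74.2010
step 2: (k=2,j=0): S=70.1374, K−S=17.7926, hold=17.3309 ⇒ V=17.7926 exercise | (k=2,j=1): S=78.5000, K−S=9.4300, hold=9.5900 ⇒ V=9.5900 continue | (k=2,j=2): S=87.8597, K−S=0.0703, hold=3.7292 ⇒ V=3.7292 continue  boundary S*=70.1374
step 1: (k=1,j=0): S=74.2010, K−S=13.7290, hold=13.3522 ⇒ V=13.7290 exercise | (k=1,j=1): S=83.0481, K−S=4.8819, hold=6.4337 ⇒ V=6.4337 continue  boundary S*=74.2010
step 0: (k=0,j=0): S=78.5000, K−S=9.4300, hold=9.7907 ⇒ V=9.7907 continue  boundary S*=-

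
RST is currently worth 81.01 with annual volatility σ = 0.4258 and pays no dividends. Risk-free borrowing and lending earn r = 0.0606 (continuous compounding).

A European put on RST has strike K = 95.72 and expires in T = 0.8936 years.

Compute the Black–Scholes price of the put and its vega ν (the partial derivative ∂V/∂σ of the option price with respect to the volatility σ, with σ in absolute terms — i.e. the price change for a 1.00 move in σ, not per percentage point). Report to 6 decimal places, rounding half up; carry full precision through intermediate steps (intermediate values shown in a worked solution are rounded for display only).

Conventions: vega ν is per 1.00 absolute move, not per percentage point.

σ√T = 0.4258·√0.8936 = 0.402511
d₁ = (ln(S/K) + (r+σ²/2)T) / (σ√T) = (ln(81.01/95.72) + (0.0606+0.4258²/2)·0.8936) / 0.402511 = (-0.166855 + 0.135160) / 0.402511 = -0.078744
d₂ = d₁ − σ√T = -0.078744 − 0.402511 = -0.481254
e^{−rT} = 0.947288
N(−d₁) = 0.531382,  N(−d₂) = 0.684832
Put price V = K·e^{−rT}·N(−d₂) − S·N(−d₁) = 62.096738 − 43.047234 = 19.049504
φ(d₁) = (1/√(2π))·e^{−d₁²/2} = 0.397707
ν = S·φ(d₁)·√T = 30.456069

price = 19.049504
ν = 30.456069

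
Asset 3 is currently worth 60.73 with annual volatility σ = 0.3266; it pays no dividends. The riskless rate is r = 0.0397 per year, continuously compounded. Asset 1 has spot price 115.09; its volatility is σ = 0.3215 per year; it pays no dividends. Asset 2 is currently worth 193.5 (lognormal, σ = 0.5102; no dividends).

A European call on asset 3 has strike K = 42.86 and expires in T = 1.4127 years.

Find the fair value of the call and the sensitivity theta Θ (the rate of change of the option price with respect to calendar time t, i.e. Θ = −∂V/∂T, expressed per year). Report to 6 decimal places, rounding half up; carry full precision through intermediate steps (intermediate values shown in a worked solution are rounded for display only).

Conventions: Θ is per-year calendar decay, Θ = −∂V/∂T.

σ√T = 0.3266·√1.4127 = 0.388187
d₁ = (ln(S/K) + (r+σ²/2)T) / (σ√T) = (ln(60.73/42.86) + (0.0397+0.3266²/2)·1.4127) / 0.388187 = (0.348499 + 0.131429) / 0.388187 = 1.236331
d₂ = d₁ − σ√T = 1.236331 − 0.388187 = 0.848143
e^{−rT} = 0.945460
N(d₁) = 0.891832,  N(d₂) = 0.801821
Call price V = S·N(d₁) − K·e^{−rT}·N(d₂) = 54.160966 − 32.491706 = 21.669260
φ(d₁) = (1/√(2π))·e^{−d₁²/2} = 0.185779
Θ = −S·φ(d₁)·σ/(2√T) − r·K·e^{−rT}·N(d₂) = −1.550109 − 1.289921 = -2.840029

price = 21.669260
Θ = -2.840029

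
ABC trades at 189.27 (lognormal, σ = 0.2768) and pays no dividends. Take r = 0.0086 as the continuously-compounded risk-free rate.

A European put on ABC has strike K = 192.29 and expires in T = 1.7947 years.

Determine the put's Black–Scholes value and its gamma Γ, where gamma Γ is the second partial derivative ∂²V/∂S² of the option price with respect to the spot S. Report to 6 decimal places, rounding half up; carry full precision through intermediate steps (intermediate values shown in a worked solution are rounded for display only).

σ√T = 0.2768·√1.7947 = 0.370819
d₁ = (ln(S/K) + (r+σ²/2)T) / (σ√T) = (ln(189.27/192.29) + (0.0086+0.2768²/2)·1.7947) / 0.370819 = (-0.015830 + 0.084188) / 0.370819 = 0.184343
d₂ = d₁ − σ√T = 0.184343 − 0.370819 = -0.186477
e^{−rT} = 0.984684
N(−d₁) = 0.426872,  N(−d₂) = 0.573964
Put price V = K·e^{−rT}·N(−d₂) − S·N(−d₁) = 108.677243 − 80.794135 = 27.883108
φ(d₁) = (1/√(2π))·e^{−d₁²/2} = 0.392221
Γ = φ(d₁) / (S·σ·√T) = 0.005588

price = 27.883108
Γ = 0.005588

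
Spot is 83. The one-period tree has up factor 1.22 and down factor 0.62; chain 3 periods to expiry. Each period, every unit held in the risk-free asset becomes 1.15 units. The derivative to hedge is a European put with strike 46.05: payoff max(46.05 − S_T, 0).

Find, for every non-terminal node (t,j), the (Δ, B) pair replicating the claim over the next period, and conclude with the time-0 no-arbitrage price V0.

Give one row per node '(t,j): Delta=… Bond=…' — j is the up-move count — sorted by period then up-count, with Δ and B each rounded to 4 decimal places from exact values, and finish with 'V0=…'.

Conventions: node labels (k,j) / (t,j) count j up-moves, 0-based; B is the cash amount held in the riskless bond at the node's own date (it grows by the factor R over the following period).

Risk-neutral probability p* = (R−d)/(u−d) = (1.15−0.62)/(1.22−0.62) = 0.8833.
Payoffs at expiry: V(3,0)=26.2688, V(3,1)=7.1257, V(3,2)=0.0000, V(3,3)=0.0000
  t=2,j=0: stock 31.9052 → up 38.9243 (V=7.1257), down 19.7812 (V=26.2688). Price 8.1383; hedge Δ=-1.0000, bond B=40.0435.
  t=2,j=1: stock 62.7812 → up 76.5931 (V=0.0000), down 38.9243 (V=7.1257). Price 0.7229; hedge Δ=-0.1892, bond B=12.5990.
  t=2,j=2: stock 123.5372 → up 150.7154 (V=0.0000), down 76.5931 (V=0.0000). Price 0.0000; hedge Δ=0.0000, bond B=0.0000.
  t=1,j=0: stock 51.4600 → up 62.7812 (V=0.7229), down 31.9052 (V=8.1383). Price 1.3809; hedge Δ=-0.2402, bond B=13.7399.
  t=1,j=1: stock 101.2600 → up 123.5372 (V=0.0000), down 62.7812 (V=0.7229). Price 0.0733; hedge Δ=-0.0119, bond B=1.2782.
  t=0,j=0: stock 83.0000 → up 101.2600 (V=0.0733), down 51.4600 (V=1.3809). Price 0.1964; hedge Δ=-0.0263, bond B=2.3757.
Verification: the root portfolio costs Δ(0,0)·S0 + B(0,0) = 0.1964, matching V0.

(0,0): Delta=-0.0263 Bond=2.3757
(1,0): Delta=-0.2402 Bond=13.7399
(1,1): Delta=-0.0119 Bond=1.2782
(2,0): Delta=-1.0000 Bond=40.0435
(2,1): Delta=-0.1892 Bond=12.5990
(2,2): Delta=0.0000 Bond=0.0000
V0=0.1964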